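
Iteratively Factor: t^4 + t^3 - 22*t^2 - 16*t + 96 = (t + 4)*(t^3 - 3*t^2 - 10*t + 24) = (t - 2)*(t + 4)*(t^2 - t - 12) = (t - 2)*(t + 3)*(t + 4)*(t - 4)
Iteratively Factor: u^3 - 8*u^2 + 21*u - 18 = (u - 3)*(u^2 - 5*u + 6) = (u - 3)^2*(u - 2)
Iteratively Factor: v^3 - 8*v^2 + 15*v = (v - 3)*(v^2 - 5*v) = v*(v - 3)*(v - 5)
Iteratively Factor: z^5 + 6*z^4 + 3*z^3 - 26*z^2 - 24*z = (z + 3)*(z^4 + 3*z^3 - 6*z^2 - 8*z) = (z + 1)*(z + 3)*(z^3 + 2*z^2 - 8*z) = (z + 1)*(z + 3)*(z + 4)*(z^2 - 2*z) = z*(z + 1)*(z + 3)*(z + 4)*(z - 2)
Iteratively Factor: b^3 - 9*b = (b - 3)*(b^2 + 3*b) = b*(b - 3)*(b + 3)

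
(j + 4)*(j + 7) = j^2 + 11*j + 28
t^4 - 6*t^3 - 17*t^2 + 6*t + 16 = (t - 8)*(t - 1)*(t + 1)*(t + 2)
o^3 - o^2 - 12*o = o*(o - 4)*(o + 3)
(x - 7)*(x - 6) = x^2 - 13*x + 42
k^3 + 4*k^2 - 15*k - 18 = (k - 3)*(k + 1)*(k + 6)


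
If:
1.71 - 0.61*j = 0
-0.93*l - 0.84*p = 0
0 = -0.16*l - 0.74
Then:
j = 2.80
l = -4.62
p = 5.12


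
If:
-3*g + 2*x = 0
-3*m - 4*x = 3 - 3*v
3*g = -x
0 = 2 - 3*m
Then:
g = 0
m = 2/3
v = 5/3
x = 0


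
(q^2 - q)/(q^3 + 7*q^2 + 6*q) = (q - 1)/(q^2 + 7*q + 6)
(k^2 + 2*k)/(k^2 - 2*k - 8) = k/(k - 4)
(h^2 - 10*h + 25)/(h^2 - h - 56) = (-h^2 + 10*h - 25)/(-h^2 + h + 56)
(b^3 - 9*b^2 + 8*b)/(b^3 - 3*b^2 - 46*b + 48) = b/(b + 6)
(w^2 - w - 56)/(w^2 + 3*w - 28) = (w - 8)/(w - 4)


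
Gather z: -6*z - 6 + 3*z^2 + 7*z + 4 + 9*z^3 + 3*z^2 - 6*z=9*z^3 + 6*z^2 - 5*z - 2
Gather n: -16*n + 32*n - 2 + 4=16*n + 2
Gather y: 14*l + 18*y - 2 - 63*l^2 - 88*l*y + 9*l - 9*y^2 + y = -63*l^2 + 23*l - 9*y^2 + y*(19 - 88*l) - 2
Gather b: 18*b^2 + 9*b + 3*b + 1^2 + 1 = 18*b^2 + 12*b + 2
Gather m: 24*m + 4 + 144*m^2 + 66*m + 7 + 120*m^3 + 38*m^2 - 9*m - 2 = 120*m^3 + 182*m^2 + 81*m + 9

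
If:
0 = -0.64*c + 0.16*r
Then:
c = 0.25*r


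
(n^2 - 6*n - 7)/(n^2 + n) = (n - 7)/n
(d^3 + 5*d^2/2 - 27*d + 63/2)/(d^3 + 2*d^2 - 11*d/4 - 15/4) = 2*(d^2 + 4*d - 21)/(2*d^2 + 7*d + 5)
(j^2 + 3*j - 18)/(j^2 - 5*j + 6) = (j + 6)/(j - 2)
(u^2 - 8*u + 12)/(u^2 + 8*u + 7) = (u^2 - 8*u + 12)/(u^2 + 8*u + 7)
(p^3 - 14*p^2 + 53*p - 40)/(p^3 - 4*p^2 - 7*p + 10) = (p - 8)/(p + 2)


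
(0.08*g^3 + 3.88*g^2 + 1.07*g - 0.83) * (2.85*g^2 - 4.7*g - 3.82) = 0.228*g^5 + 10.682*g^4 - 15.4921*g^3 - 22.2161*g^2 - 0.1864*g + 3.1706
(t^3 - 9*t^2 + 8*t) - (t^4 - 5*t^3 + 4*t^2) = -t^4 + 6*t^3 - 13*t^2 + 8*t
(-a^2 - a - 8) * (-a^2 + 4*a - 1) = a^4 - 3*a^3 + 5*a^2 - 31*a + 8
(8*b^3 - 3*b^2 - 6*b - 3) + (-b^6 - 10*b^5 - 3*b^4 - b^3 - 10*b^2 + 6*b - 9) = -b^6 - 10*b^5 - 3*b^4 + 7*b^3 - 13*b^2 - 12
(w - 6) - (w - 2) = -4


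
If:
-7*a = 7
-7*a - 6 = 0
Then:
No Solution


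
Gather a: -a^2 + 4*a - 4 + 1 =-a^2 + 4*a - 3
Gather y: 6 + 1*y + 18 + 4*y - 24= 5*y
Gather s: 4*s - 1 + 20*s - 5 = 24*s - 6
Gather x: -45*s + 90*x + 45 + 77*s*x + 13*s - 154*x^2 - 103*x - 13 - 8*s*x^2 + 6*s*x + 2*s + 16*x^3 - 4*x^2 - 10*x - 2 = -30*s + 16*x^3 + x^2*(-8*s - 158) + x*(83*s - 23) + 30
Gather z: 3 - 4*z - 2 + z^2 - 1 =z^2 - 4*z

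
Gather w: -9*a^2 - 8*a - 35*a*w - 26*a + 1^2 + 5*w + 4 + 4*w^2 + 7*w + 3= -9*a^2 - 34*a + 4*w^2 + w*(12 - 35*a) + 8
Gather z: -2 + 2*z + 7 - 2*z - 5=0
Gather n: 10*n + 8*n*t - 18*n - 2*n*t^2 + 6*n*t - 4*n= n*(-2*t^2 + 14*t - 12)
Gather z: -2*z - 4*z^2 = -4*z^2 - 2*z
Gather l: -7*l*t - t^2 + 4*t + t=-7*l*t - t^2 + 5*t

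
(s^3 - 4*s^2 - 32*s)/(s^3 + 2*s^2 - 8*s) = (s - 8)/(s - 2)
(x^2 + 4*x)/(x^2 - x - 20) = x/(x - 5)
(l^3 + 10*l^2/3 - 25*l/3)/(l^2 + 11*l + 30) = l*(3*l - 5)/(3*(l + 6))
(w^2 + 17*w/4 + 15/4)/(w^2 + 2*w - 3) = (w + 5/4)/(w - 1)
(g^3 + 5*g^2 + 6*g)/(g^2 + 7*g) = (g^2 + 5*g + 6)/(g + 7)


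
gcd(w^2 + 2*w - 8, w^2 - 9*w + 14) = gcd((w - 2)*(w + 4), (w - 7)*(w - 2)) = w - 2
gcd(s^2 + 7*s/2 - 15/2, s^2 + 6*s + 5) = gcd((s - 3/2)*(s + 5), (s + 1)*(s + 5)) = s + 5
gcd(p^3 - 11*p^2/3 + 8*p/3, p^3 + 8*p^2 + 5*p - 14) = p - 1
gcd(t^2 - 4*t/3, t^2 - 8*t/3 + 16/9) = t - 4/3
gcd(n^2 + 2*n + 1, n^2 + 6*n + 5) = n + 1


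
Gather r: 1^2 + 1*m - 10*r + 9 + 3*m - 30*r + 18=4*m - 40*r + 28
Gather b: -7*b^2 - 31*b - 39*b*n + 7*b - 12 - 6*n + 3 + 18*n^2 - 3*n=-7*b^2 + b*(-39*n - 24) + 18*n^2 - 9*n - 9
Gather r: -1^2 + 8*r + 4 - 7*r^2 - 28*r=-7*r^2 - 20*r + 3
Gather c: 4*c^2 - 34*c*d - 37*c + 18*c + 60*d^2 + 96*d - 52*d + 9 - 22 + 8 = 4*c^2 + c*(-34*d - 19) + 60*d^2 + 44*d - 5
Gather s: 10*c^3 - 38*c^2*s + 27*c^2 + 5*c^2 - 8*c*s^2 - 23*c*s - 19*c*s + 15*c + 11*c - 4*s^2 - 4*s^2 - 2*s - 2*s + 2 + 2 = 10*c^3 + 32*c^2 + 26*c + s^2*(-8*c - 8) + s*(-38*c^2 - 42*c - 4) + 4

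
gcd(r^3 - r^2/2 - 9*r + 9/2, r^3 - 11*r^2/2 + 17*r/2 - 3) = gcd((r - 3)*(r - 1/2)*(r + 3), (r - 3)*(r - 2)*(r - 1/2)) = r^2 - 7*r/2 + 3/2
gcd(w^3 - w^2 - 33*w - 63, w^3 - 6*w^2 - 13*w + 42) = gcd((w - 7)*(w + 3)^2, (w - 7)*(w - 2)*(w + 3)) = w^2 - 4*w - 21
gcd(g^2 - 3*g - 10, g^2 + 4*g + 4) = g + 2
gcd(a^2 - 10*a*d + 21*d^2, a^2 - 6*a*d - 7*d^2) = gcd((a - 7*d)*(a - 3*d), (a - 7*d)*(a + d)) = a - 7*d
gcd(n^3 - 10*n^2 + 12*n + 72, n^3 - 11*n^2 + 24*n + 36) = n^2 - 12*n + 36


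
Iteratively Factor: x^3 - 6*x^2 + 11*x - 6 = (x - 1)*(x^2 - 5*x + 6) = (x - 3)*(x - 1)*(x - 2)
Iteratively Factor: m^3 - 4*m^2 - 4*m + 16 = (m + 2)*(m^2 - 6*m + 8) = (m - 4)*(m + 2)*(m - 2)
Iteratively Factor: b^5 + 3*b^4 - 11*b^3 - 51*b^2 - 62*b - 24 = (b + 1)*(b^4 + 2*b^3 - 13*b^2 - 38*b - 24) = (b + 1)^2*(b^3 + b^2 - 14*b - 24) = (b - 4)*(b + 1)^2*(b^2 + 5*b + 6) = (b - 4)*(b + 1)^2*(b + 2)*(b + 3)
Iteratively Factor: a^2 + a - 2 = (a - 1)*(a + 2)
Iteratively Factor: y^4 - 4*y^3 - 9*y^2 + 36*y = (y - 4)*(y^3 - 9*y) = (y - 4)*(y + 3)*(y^2 - 3*y) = (y - 4)*(y - 3)*(y + 3)*(y)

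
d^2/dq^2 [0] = 0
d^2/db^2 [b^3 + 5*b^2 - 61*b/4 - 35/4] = 6*b + 10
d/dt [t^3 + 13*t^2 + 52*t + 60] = 3*t^2 + 26*t + 52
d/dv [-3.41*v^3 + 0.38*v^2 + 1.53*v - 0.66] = -10.23*v^2 + 0.76*v + 1.53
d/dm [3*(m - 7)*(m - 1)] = 6*m - 24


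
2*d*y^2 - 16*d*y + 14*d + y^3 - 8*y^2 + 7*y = (2*d + y)*(y - 7)*(y - 1)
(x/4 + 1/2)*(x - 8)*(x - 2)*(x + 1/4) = x^4/4 - 31*x^3/16 - 3*x^2/2 + 31*x/4 + 2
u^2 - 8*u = u*(u - 8)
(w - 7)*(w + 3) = w^2 - 4*w - 21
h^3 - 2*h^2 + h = h*(h - 1)^2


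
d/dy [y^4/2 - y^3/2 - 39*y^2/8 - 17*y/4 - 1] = 2*y^3 - 3*y^2/2 - 39*y/4 - 17/4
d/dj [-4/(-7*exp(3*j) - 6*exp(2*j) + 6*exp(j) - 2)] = (-84*exp(2*j) - 48*exp(j) + 24)*exp(j)/(7*exp(3*j) + 6*exp(2*j) - 6*exp(j) + 2)^2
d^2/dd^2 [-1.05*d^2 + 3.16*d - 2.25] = -2.10000000000000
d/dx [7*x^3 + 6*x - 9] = 21*x^2 + 6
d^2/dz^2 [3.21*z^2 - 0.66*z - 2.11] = 6.42000000000000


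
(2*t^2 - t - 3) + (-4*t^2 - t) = -2*t^2 - 2*t - 3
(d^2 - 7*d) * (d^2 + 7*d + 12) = d^4 - 37*d^2 - 84*d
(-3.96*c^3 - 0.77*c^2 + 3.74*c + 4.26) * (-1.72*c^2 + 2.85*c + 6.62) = 6.8112*c^5 - 9.9616*c^4 - 34.8425*c^3 - 1.7656*c^2 + 36.8998*c + 28.2012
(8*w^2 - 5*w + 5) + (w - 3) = 8*w^2 - 4*w + 2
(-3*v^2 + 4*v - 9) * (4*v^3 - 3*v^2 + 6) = -12*v^5 + 25*v^4 - 48*v^3 + 9*v^2 + 24*v - 54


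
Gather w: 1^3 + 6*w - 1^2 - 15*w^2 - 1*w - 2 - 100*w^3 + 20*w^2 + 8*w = -100*w^3 + 5*w^2 + 13*w - 2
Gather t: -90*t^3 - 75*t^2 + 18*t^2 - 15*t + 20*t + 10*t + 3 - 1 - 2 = -90*t^3 - 57*t^2 + 15*t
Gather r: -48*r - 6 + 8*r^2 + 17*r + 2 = 8*r^2 - 31*r - 4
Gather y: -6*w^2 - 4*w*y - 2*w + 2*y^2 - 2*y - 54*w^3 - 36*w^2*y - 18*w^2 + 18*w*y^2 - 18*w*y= -54*w^3 - 24*w^2 - 2*w + y^2*(18*w + 2) + y*(-36*w^2 - 22*w - 2)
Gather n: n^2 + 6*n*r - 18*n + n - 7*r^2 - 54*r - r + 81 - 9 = n^2 + n*(6*r - 17) - 7*r^2 - 55*r + 72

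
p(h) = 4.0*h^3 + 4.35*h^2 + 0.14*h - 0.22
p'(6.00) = 484.34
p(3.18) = 172.84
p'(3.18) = 149.15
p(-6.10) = -747.13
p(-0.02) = -0.22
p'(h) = 12.0*h^2 + 8.7*h + 0.14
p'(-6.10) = 393.59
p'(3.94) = 220.70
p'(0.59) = 9.45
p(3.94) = 312.51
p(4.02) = 330.50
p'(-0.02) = -0.03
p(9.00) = 3269.39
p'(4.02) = 229.04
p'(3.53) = 180.38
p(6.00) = 1021.22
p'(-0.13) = -0.79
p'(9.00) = 1050.44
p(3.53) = 230.43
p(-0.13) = -0.17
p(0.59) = 2.20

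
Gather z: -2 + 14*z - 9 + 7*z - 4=21*z - 15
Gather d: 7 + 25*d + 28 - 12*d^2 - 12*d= -12*d^2 + 13*d + 35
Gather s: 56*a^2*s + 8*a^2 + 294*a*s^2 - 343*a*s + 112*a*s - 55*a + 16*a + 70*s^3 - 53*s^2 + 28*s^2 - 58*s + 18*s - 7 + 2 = 8*a^2 - 39*a + 70*s^3 + s^2*(294*a - 25) + s*(56*a^2 - 231*a - 40) - 5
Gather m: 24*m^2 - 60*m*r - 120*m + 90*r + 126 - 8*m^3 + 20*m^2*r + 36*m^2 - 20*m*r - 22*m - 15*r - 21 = -8*m^3 + m^2*(20*r + 60) + m*(-80*r - 142) + 75*r + 105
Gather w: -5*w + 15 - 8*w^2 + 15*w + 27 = -8*w^2 + 10*w + 42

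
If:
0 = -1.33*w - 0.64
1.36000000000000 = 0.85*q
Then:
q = 1.60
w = -0.48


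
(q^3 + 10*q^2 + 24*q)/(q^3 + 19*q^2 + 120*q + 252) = q*(q + 4)/(q^2 + 13*q + 42)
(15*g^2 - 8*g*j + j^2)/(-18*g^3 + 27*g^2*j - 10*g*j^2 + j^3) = (-5*g + j)/(6*g^2 - 7*g*j + j^2)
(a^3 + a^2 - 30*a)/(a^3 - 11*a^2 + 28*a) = (a^2 + a - 30)/(a^2 - 11*a + 28)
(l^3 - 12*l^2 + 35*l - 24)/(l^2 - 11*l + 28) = (l^3 - 12*l^2 + 35*l - 24)/(l^2 - 11*l + 28)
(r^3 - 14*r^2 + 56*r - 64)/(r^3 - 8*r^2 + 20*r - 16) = (r - 8)/(r - 2)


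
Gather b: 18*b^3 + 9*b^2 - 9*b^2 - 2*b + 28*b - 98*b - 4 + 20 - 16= 18*b^3 - 72*b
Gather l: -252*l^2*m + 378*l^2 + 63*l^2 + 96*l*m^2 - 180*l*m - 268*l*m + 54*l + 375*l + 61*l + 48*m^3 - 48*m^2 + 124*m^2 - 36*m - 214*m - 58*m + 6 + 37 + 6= l^2*(441 - 252*m) + l*(96*m^2 - 448*m + 490) + 48*m^3 + 76*m^2 - 308*m + 49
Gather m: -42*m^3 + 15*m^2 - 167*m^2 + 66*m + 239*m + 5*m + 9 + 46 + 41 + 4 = -42*m^3 - 152*m^2 + 310*m + 100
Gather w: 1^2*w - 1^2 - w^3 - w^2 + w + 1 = -w^3 - w^2 + 2*w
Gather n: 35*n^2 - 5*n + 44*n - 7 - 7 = 35*n^2 + 39*n - 14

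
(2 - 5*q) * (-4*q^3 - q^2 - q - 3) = 20*q^4 - 3*q^3 + 3*q^2 + 13*q - 6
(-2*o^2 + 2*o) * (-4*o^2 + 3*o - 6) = 8*o^4 - 14*o^3 + 18*o^2 - 12*o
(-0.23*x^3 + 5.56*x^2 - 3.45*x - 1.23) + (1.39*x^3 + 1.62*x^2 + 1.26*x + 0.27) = 1.16*x^3 + 7.18*x^2 - 2.19*x - 0.96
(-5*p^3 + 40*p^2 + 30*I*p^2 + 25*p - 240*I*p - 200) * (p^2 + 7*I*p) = -5*p^5 + 40*p^4 - 5*I*p^4 - 185*p^3 + 40*I*p^3 + 1480*p^2 + 175*I*p^2 - 1400*I*p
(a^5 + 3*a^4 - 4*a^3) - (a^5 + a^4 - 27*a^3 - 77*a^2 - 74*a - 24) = 2*a^4 + 23*a^3 + 77*a^2 + 74*a + 24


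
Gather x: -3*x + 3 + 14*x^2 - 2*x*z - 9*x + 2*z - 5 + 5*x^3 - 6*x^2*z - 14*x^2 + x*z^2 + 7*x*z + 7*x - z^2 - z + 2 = 5*x^3 - 6*x^2*z + x*(z^2 + 5*z - 5) - z^2 + z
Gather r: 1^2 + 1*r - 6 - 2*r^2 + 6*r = -2*r^2 + 7*r - 5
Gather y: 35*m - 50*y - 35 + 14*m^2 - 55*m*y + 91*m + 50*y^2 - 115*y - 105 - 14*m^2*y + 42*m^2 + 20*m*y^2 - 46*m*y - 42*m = 56*m^2 + 84*m + y^2*(20*m + 50) + y*(-14*m^2 - 101*m - 165) - 140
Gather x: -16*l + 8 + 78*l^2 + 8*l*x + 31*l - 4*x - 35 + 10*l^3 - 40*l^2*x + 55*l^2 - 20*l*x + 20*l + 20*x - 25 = 10*l^3 + 133*l^2 + 35*l + x*(-40*l^2 - 12*l + 16) - 52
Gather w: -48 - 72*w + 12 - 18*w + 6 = -90*w - 30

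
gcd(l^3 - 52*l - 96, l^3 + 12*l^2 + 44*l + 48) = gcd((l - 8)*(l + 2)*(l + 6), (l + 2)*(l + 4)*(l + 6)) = l^2 + 8*l + 12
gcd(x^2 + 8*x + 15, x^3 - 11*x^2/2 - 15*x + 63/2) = x + 3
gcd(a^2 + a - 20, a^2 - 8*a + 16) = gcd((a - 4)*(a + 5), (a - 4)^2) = a - 4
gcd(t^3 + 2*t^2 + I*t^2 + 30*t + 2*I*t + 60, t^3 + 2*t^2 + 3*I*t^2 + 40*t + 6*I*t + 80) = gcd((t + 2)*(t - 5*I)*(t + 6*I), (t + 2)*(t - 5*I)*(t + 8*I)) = t^2 + t*(2 - 5*I) - 10*I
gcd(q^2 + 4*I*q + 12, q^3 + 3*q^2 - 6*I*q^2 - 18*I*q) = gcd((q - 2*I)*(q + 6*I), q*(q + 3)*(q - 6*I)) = 1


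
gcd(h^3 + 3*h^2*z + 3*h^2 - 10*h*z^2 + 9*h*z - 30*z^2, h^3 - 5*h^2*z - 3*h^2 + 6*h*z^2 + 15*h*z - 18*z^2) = -h + 2*z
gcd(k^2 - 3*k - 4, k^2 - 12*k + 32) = k - 4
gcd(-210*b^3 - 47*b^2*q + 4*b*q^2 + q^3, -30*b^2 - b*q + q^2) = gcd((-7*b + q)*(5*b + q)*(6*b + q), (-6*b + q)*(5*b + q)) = 5*b + q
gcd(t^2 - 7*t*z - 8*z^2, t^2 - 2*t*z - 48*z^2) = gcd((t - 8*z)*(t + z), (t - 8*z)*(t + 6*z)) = -t + 8*z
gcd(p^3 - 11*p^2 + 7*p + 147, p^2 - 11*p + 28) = p - 7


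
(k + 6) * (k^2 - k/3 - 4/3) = k^3 + 17*k^2/3 - 10*k/3 - 8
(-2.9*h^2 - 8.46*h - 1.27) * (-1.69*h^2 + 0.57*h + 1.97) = 4.901*h^4 + 12.6444*h^3 - 8.3889*h^2 - 17.3901*h - 2.5019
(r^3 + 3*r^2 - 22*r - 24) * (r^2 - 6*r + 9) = r^5 - 3*r^4 - 31*r^3 + 135*r^2 - 54*r - 216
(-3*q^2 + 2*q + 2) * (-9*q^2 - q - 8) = 27*q^4 - 15*q^3 + 4*q^2 - 18*q - 16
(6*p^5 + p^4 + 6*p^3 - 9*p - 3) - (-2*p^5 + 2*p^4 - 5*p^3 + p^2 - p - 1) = 8*p^5 - p^4 + 11*p^3 - p^2 - 8*p - 2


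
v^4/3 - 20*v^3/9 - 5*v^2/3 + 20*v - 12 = (v/3 + 1)*(v - 6)*(v - 3)*(v - 2/3)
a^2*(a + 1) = a^3 + a^2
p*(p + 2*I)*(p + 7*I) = p^3 + 9*I*p^2 - 14*p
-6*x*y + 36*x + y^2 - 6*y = (-6*x + y)*(y - 6)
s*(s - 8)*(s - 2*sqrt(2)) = s^3 - 8*s^2 - 2*sqrt(2)*s^2 + 16*sqrt(2)*s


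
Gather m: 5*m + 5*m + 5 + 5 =10*m + 10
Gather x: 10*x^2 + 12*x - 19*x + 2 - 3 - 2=10*x^2 - 7*x - 3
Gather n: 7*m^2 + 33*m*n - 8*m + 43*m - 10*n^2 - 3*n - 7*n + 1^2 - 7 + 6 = 7*m^2 + 35*m - 10*n^2 + n*(33*m - 10)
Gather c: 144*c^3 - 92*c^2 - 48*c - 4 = 144*c^3 - 92*c^2 - 48*c - 4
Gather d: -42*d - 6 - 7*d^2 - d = -7*d^2 - 43*d - 6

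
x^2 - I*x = x*(x - I)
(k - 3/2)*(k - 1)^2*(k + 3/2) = k^4 - 2*k^3 - 5*k^2/4 + 9*k/2 - 9/4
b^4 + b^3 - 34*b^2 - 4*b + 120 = (b - 5)*(b - 2)*(b + 2)*(b + 6)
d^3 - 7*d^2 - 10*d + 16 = (d - 8)*(d - 1)*(d + 2)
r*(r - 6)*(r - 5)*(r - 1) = r^4 - 12*r^3 + 41*r^2 - 30*r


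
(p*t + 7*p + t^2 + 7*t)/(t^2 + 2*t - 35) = (p + t)/(t - 5)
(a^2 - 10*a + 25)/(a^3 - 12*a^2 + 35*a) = (a - 5)/(a*(a - 7))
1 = 1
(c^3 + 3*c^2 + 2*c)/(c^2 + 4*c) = (c^2 + 3*c + 2)/(c + 4)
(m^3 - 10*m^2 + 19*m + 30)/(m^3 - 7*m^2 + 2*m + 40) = (m^2 - 5*m - 6)/(m^2 - 2*m - 8)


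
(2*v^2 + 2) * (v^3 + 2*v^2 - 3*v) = 2*v^5 + 4*v^4 - 4*v^3 + 4*v^2 - 6*v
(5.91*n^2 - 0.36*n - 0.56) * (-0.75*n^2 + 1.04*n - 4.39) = -4.4325*n^4 + 6.4164*n^3 - 25.8993*n^2 + 0.998*n + 2.4584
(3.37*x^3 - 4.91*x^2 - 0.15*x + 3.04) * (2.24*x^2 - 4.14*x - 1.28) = 7.5488*x^5 - 24.9502*x^4 + 15.6778*x^3 + 13.7154*x^2 - 12.3936*x - 3.8912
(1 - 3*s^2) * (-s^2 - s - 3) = 3*s^4 + 3*s^3 + 8*s^2 - s - 3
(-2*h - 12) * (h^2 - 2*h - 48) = -2*h^3 - 8*h^2 + 120*h + 576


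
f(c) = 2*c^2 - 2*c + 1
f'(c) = 4*c - 2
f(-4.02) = 41.36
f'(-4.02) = -18.08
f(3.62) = 19.97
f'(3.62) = 12.48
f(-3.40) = 30.92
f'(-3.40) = -15.60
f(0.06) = 0.89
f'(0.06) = -1.76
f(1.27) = 1.69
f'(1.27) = 3.08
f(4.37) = 30.45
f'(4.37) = 15.48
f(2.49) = 8.42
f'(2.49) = 7.96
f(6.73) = 78.13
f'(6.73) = 24.92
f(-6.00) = 85.00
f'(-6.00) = -26.00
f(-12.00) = 313.00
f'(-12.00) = -50.00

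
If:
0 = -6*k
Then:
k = 0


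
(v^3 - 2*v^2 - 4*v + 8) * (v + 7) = v^4 + 5*v^3 - 18*v^2 - 20*v + 56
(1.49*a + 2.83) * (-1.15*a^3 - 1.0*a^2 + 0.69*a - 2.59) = -1.7135*a^4 - 4.7445*a^3 - 1.8019*a^2 - 1.9064*a - 7.3297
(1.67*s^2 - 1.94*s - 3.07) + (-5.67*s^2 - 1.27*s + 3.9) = -4.0*s^2 - 3.21*s + 0.83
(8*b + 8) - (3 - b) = 9*b + 5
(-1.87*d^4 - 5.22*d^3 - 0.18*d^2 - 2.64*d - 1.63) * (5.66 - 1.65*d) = 3.0855*d^5 - 1.9712*d^4 - 29.2482*d^3 + 3.3372*d^2 - 12.2529*d - 9.2258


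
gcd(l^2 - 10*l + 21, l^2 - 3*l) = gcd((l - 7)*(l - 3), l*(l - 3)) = l - 3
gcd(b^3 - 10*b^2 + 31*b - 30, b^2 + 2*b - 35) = b - 5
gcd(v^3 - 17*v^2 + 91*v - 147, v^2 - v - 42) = v - 7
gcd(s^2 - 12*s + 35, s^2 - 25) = s - 5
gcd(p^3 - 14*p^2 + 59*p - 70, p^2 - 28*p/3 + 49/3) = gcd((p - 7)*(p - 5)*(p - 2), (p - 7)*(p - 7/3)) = p - 7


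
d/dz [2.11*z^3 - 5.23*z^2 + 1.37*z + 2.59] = 6.33*z^2 - 10.46*z + 1.37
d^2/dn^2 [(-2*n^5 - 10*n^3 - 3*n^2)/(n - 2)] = 12*(-2*n^5 + 10*n^4 - 15*n^3 + 10*n^2 - 20*n - 2)/(n^3 - 6*n^2 + 12*n - 8)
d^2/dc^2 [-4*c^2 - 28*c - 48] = -8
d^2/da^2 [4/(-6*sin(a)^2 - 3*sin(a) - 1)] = 12*(48*sin(a)^4 + 18*sin(a)^3 - 77*sin(a)^2 - 37*sin(a) - 2)/(6*sin(a)^2 + 3*sin(a) + 1)^3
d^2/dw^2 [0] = 0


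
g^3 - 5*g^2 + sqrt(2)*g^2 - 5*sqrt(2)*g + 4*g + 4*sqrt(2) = (g - 4)*(g - 1)*(g + sqrt(2))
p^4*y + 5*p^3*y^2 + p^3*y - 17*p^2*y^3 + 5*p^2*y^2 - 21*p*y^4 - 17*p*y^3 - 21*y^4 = (p - 3*y)*(p + y)*(p + 7*y)*(p*y + y)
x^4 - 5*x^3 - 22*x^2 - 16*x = x*(x - 8)*(x + 1)*(x + 2)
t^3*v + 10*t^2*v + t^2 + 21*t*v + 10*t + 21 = (t + 3)*(t + 7)*(t*v + 1)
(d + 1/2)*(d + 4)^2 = d^3 + 17*d^2/2 + 20*d + 8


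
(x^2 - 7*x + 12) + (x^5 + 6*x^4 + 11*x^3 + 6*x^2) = x^5 + 6*x^4 + 11*x^3 + 7*x^2 - 7*x + 12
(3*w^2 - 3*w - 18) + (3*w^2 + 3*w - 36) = 6*w^2 - 54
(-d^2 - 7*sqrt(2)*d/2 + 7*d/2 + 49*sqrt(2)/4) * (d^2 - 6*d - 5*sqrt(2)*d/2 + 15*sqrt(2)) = -d^4 - sqrt(2)*d^3 + 19*d^3/2 - 7*d^2/2 + 19*sqrt(2)*d^2/2 - 665*d/4 - 21*sqrt(2)*d + 735/2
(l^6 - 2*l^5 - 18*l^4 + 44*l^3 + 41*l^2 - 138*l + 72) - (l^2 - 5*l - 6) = l^6 - 2*l^5 - 18*l^4 + 44*l^3 + 40*l^2 - 133*l + 78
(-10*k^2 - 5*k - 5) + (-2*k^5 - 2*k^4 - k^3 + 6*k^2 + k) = -2*k^5 - 2*k^4 - k^3 - 4*k^2 - 4*k - 5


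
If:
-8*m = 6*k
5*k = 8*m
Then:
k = 0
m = 0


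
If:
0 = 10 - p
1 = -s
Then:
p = 10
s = -1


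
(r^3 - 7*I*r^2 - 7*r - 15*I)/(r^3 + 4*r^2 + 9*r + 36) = (r^2 - 4*I*r + 5)/(r^2 + r*(4 + 3*I) + 12*I)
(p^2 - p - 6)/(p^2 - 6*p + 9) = (p + 2)/(p - 3)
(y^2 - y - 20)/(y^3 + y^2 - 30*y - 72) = (y - 5)/(y^2 - 3*y - 18)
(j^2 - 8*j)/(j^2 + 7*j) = (j - 8)/(j + 7)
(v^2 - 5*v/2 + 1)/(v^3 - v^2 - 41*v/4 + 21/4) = 2*(v - 2)/(2*v^2 - v - 21)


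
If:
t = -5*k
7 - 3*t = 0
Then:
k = -7/15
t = 7/3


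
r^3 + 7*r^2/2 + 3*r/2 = r*(r + 1/2)*(r + 3)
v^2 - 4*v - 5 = (v - 5)*(v + 1)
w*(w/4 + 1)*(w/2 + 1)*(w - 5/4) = w^4/8 + 19*w^3/32 + w^2/16 - 5*w/4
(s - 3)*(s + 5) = s^2 + 2*s - 15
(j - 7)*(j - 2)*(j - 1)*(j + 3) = j^4 - 7*j^3 - 7*j^2 + 55*j - 42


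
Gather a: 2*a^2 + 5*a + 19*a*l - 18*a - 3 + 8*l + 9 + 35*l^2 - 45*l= 2*a^2 + a*(19*l - 13) + 35*l^2 - 37*l + 6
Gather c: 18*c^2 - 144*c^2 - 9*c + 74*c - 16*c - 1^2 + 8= -126*c^2 + 49*c + 7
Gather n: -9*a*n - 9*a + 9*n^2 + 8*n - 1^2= -9*a + 9*n^2 + n*(8 - 9*a) - 1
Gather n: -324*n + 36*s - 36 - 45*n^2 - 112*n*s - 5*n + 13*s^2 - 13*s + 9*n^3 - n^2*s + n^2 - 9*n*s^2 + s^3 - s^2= 9*n^3 + n^2*(-s - 44) + n*(-9*s^2 - 112*s - 329) + s^3 + 12*s^2 + 23*s - 36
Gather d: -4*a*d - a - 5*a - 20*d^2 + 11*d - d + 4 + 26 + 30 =-6*a - 20*d^2 + d*(10 - 4*a) + 60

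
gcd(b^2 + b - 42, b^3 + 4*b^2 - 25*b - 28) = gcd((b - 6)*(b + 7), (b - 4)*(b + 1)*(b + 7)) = b + 7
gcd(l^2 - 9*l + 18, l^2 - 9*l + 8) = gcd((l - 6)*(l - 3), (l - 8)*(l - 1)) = 1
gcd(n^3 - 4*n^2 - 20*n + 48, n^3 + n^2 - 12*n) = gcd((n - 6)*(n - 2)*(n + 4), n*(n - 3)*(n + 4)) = n + 4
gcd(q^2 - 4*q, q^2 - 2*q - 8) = q - 4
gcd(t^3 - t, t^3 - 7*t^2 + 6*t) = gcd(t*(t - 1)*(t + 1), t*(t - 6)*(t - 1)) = t^2 - t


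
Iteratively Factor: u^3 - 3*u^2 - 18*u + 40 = (u - 2)*(u^2 - u - 20) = (u - 5)*(u - 2)*(u + 4)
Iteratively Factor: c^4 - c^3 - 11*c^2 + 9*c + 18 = (c - 2)*(c^3 + c^2 - 9*c - 9) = (c - 2)*(c + 1)*(c^2 - 9) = (c - 3)*(c - 2)*(c + 1)*(c + 3)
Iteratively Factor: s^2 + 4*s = (s + 4)*(s)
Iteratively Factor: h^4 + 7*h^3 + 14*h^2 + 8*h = (h + 4)*(h^3 + 3*h^2 + 2*h) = (h + 2)*(h + 4)*(h^2 + h) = h*(h + 2)*(h + 4)*(h + 1)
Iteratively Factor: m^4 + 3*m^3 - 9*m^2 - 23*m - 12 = (m + 1)*(m^3 + 2*m^2 - 11*m - 12) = (m - 3)*(m + 1)*(m^2 + 5*m + 4) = (m - 3)*(m + 1)*(m + 4)*(m + 1)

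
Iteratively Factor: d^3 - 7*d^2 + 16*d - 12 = (d - 2)*(d^2 - 5*d + 6) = (d - 3)*(d - 2)*(d - 2)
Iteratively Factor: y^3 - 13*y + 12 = (y - 3)*(y^2 + 3*y - 4) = (y - 3)*(y - 1)*(y + 4)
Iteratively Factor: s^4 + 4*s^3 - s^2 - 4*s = (s + 1)*(s^3 + 3*s^2 - 4*s) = s*(s + 1)*(s^2 + 3*s - 4) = s*(s - 1)*(s + 1)*(s + 4)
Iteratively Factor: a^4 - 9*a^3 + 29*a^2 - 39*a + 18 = (a - 2)*(a^3 - 7*a^2 + 15*a - 9) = (a - 3)*(a - 2)*(a^2 - 4*a + 3) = (a - 3)^2*(a - 2)*(a - 1)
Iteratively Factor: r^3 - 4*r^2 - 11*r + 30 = (r - 5)*(r^2 + r - 6) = (r - 5)*(r + 3)*(r - 2)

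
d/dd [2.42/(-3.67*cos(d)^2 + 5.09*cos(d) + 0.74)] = (12.3178 - 17.7628*cos(d))*sin(d)/(-3.67*cos(d)^2 + 5.09*cos(d) + 0.74)^2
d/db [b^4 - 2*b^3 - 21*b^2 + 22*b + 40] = 4*b^3 - 6*b^2 - 42*b + 22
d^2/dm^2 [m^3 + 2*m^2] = 6*m + 4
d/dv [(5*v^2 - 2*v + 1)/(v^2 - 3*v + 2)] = (-13*v^2 + 18*v - 1)/(v^4 - 6*v^3 + 13*v^2 - 12*v + 4)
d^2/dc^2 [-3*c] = 0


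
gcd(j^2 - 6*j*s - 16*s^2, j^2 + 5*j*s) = 1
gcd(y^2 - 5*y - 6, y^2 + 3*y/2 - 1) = 1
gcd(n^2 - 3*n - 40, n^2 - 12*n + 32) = n - 8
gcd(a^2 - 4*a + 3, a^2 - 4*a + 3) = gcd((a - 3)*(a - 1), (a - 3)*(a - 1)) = a^2 - 4*a + 3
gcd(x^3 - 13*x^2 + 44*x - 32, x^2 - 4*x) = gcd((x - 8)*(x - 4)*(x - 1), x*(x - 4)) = x - 4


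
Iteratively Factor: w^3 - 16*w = (w + 4)*(w^2 - 4*w) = w*(w + 4)*(w - 4)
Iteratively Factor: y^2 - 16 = (y + 4)*(y - 4)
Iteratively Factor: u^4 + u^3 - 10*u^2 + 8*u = (u)*(u^3 + u^2 - 10*u + 8) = u*(u + 4)*(u^2 - 3*u + 2) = u*(u - 1)*(u + 4)*(u - 2)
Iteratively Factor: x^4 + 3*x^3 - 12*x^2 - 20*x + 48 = (x + 4)*(x^3 - x^2 - 8*x + 12) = (x - 2)*(x + 4)*(x^2 + x - 6) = (x - 2)^2*(x + 4)*(x + 3)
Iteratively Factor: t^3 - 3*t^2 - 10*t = (t)*(t^2 - 3*t - 10) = t*(t + 2)*(t - 5)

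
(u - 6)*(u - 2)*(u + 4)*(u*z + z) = u^4*z - 3*u^3*z - 24*u^2*z + 28*u*z + 48*z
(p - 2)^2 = p^2 - 4*p + 4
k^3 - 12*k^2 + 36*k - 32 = (k - 8)*(k - 2)^2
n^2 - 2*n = n*(n - 2)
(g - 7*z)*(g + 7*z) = g^2 - 49*z^2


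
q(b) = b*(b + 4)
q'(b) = 2*b + 4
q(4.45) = 37.60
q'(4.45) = 12.90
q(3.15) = 22.52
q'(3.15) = 10.30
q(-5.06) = 5.36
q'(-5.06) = -6.12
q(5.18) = 47.55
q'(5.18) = 14.36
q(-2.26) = -3.93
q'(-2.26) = -0.52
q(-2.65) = -3.58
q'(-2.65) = -1.30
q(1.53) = 8.46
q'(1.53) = 7.06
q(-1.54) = -3.79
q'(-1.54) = 0.92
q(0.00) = 0.00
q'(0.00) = 4.00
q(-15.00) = 165.00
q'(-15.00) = -26.00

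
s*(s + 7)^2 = s^3 + 14*s^2 + 49*s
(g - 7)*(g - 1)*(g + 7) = g^3 - g^2 - 49*g + 49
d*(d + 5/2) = d^2 + 5*d/2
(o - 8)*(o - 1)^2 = o^3 - 10*o^2 + 17*o - 8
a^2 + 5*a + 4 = (a + 1)*(a + 4)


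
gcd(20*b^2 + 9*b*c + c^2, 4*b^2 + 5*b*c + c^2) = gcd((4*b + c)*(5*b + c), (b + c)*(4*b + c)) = 4*b + c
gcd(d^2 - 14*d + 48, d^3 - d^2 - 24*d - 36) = d - 6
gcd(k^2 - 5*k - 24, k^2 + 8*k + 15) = k + 3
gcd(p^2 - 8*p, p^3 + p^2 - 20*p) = p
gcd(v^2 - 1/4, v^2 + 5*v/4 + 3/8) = v + 1/2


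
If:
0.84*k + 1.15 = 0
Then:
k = -1.37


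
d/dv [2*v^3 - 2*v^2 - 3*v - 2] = 6*v^2 - 4*v - 3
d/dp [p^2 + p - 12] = 2*p + 1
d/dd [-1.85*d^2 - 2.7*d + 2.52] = -3.7*d - 2.7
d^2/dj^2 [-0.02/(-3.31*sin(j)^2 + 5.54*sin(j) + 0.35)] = (0.876488*sin(j)^4 - 1.100244*sin(j)^3 - 0.60822*sin(j)^2 + 2.161708*sin(j) - 1.274004)/(-3.31*sin(j)^2 + 5.54*sin(j) + 0.35)^3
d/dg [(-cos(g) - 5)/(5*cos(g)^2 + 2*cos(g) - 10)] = 5*(sin(g)^2 - 10*cos(g) - 5)*sin(g)/(5*cos(g)^2 + 2*cos(g) - 10)^2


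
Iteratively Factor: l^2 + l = (l)*(l + 1)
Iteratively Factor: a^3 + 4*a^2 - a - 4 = (a - 1)*(a^2 + 5*a + 4) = (a - 1)*(a + 1)*(a + 4)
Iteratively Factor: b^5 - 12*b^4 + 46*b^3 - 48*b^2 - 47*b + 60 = (b - 4)*(b^4 - 8*b^3 + 14*b^2 + 8*b - 15) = (b - 4)*(b + 1)*(b^3 - 9*b^2 + 23*b - 15) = (b - 4)*(b - 3)*(b + 1)*(b^2 - 6*b + 5) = (b - 5)*(b - 4)*(b - 3)*(b + 1)*(b - 1)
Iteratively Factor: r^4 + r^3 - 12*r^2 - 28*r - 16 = (r + 2)*(r^3 - r^2 - 10*r - 8) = (r + 1)*(r + 2)*(r^2 - 2*r - 8) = (r + 1)*(r + 2)^2*(r - 4)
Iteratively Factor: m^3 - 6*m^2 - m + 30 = (m - 5)*(m^2 - m - 6) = (m - 5)*(m + 2)*(m - 3)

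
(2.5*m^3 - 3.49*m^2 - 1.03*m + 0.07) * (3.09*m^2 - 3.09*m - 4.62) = 7.725*m^5 - 18.5091*m^4 - 3.9486*m^3 + 19.5228*m^2 + 4.5423*m - 0.3234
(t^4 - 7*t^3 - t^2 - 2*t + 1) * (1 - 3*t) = -3*t^5 + 22*t^4 - 4*t^3 + 5*t^2 - 5*t + 1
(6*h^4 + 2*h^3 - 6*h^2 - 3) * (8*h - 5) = 48*h^5 - 14*h^4 - 58*h^3 + 30*h^2 - 24*h + 15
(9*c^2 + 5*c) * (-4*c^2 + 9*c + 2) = -36*c^4 + 61*c^3 + 63*c^2 + 10*c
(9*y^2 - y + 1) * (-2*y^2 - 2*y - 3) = -18*y^4 - 16*y^3 - 27*y^2 + y - 3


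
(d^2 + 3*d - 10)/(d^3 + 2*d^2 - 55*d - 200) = (d - 2)/(d^2 - 3*d - 40)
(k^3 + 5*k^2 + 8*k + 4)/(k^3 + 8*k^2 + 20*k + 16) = (k + 1)/(k + 4)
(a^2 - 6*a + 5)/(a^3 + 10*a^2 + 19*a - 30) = (a - 5)/(a^2 + 11*a + 30)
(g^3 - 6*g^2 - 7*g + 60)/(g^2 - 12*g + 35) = (g^2 - g - 12)/(g - 7)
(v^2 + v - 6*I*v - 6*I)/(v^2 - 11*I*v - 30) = (v + 1)/(v - 5*I)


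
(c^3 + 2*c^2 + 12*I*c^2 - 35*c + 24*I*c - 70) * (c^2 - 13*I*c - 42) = c^5 + 2*c^4 - I*c^4 + 79*c^3 - 2*I*c^3 + 158*c^2 - 49*I*c^2 + 1470*c - 98*I*c + 2940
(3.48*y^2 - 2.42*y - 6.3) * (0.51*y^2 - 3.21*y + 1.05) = 1.7748*y^4 - 12.405*y^3 + 8.2092*y^2 + 17.682*y - 6.615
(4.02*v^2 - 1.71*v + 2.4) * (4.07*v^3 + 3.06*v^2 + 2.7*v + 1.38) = 16.3614*v^5 + 5.3415*v^4 + 15.3894*v^3 + 8.2746*v^2 + 4.1202*v + 3.312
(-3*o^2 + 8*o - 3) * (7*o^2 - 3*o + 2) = -21*o^4 + 65*o^3 - 51*o^2 + 25*o - 6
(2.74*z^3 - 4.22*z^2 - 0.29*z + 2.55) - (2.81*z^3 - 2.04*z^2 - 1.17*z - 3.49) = -0.0699999999999998*z^3 - 2.18*z^2 + 0.88*z + 6.04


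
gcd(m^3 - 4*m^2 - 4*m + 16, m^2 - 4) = m^2 - 4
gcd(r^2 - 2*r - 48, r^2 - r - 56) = r - 8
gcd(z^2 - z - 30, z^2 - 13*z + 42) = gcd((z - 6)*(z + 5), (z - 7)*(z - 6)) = z - 6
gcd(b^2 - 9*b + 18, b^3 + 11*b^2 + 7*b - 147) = b - 3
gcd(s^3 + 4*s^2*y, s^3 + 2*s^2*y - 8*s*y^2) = s^2 + 4*s*y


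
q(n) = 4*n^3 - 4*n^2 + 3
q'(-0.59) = 8.90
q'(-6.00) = 480.00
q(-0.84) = -2.19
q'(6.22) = 414.50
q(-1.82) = -34.36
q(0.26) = 2.80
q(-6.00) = -1005.00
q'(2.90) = 77.72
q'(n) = 12*n^2 - 8*n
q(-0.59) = 0.79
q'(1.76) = 23.09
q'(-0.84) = 15.19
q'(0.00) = 0.00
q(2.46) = 38.34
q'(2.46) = 52.94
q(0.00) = 3.00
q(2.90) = 66.92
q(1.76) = 12.42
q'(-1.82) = 54.31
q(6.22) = 810.81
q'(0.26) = -1.27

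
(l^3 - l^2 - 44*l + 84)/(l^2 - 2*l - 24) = (l^2 + 5*l - 14)/(l + 4)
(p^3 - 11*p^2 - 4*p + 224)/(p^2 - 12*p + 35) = (p^2 - 4*p - 32)/(p - 5)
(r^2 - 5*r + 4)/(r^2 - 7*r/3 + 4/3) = 3*(r - 4)/(3*r - 4)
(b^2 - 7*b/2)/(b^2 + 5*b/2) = (2*b - 7)/(2*b + 5)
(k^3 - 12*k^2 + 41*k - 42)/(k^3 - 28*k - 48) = (-k^3 + 12*k^2 - 41*k + 42)/(-k^3 + 28*k + 48)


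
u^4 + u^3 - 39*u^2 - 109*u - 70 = (u - 7)*(u + 1)*(u + 2)*(u + 5)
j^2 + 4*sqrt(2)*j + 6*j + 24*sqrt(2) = (j + 6)*(j + 4*sqrt(2))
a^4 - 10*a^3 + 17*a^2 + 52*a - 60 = (a - 6)*(a - 5)*(a - 1)*(a + 2)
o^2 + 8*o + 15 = (o + 3)*(o + 5)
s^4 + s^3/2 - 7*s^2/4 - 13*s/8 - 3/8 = (s - 3/2)*(s + 1/2)^2*(s + 1)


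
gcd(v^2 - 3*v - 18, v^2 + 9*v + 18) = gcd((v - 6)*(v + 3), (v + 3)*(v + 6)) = v + 3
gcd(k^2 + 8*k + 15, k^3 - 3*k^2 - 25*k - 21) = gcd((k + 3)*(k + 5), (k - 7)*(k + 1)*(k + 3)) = k + 3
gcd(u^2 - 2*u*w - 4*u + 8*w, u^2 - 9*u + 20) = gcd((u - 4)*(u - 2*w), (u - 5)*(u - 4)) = u - 4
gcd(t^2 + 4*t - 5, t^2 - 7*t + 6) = t - 1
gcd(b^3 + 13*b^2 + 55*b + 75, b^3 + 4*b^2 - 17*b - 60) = b^2 + 8*b + 15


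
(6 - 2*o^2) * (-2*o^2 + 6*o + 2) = 4*o^4 - 12*o^3 - 16*o^2 + 36*o + 12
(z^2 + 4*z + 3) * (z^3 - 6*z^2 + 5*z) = z^5 - 2*z^4 - 16*z^3 + 2*z^2 + 15*z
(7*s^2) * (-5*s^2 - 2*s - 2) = -35*s^4 - 14*s^3 - 14*s^2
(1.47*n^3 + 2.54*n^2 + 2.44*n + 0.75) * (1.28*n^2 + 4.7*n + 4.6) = 1.8816*n^5 + 10.1602*n^4 + 21.8232*n^3 + 24.112*n^2 + 14.749*n + 3.45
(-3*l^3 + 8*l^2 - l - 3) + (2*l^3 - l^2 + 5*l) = -l^3 + 7*l^2 + 4*l - 3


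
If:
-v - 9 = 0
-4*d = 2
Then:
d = -1/2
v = -9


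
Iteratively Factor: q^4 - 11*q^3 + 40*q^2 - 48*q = (q - 3)*(q^3 - 8*q^2 + 16*q) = (q - 4)*(q - 3)*(q^2 - 4*q) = q*(q - 4)*(q - 3)*(q - 4)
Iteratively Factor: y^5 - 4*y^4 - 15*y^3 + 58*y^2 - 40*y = (y - 2)*(y^4 - 2*y^3 - 19*y^2 + 20*y) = y*(y - 2)*(y^3 - 2*y^2 - 19*y + 20) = y*(y - 5)*(y - 2)*(y^2 + 3*y - 4) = y*(y - 5)*(y - 2)*(y + 4)*(y - 1)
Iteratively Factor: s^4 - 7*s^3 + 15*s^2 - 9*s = (s)*(s^3 - 7*s^2 + 15*s - 9) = s*(s - 3)*(s^2 - 4*s + 3) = s*(s - 3)*(s - 1)*(s - 3)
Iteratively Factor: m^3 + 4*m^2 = (m)*(m^2 + 4*m) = m*(m + 4)*(m)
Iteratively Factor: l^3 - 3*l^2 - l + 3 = (l + 1)*(l^2 - 4*l + 3) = (l - 3)*(l + 1)*(l - 1)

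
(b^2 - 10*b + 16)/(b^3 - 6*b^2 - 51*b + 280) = (b - 2)/(b^2 + 2*b - 35)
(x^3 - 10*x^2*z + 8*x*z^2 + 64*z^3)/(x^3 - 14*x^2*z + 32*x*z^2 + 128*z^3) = (x - 4*z)/(x - 8*z)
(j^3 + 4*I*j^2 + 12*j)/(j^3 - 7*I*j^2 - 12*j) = (j^2 + 4*I*j + 12)/(j^2 - 7*I*j - 12)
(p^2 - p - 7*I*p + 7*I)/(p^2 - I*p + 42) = (p - 1)/(p + 6*I)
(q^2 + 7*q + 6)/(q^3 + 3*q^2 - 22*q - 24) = 1/(q - 4)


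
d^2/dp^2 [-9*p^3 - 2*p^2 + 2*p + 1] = -54*p - 4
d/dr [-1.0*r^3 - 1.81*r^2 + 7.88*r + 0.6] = -3.0*r^2 - 3.62*r + 7.88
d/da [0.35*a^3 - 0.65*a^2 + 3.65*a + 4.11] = 1.05*a^2 - 1.3*a + 3.65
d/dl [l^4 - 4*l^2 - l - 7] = 4*l^3 - 8*l - 1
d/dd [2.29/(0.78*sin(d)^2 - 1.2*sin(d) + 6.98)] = (2.748 - 3.5724*sin(d))*cos(d)/(0.78*sin(d)^2 - 1.2*sin(d) + 6.98)^2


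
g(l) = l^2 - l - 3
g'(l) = 2*l - 1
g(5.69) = 23.69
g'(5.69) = 10.38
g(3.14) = 3.72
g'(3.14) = 5.28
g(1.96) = -1.12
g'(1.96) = 2.92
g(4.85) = 15.67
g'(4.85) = 8.70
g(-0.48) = -2.29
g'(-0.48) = -1.96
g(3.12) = 3.61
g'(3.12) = 5.24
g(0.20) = -3.16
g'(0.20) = -0.60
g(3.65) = 6.67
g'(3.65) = 6.30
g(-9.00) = 87.00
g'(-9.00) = -19.00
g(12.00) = 129.00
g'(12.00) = 23.00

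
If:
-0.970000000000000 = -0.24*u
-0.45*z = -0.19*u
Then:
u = 4.04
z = 1.71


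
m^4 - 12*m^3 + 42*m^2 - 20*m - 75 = (m - 5)^2*(m - 3)*(m + 1)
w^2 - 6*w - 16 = (w - 8)*(w + 2)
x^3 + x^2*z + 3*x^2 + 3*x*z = x*(x + 3)*(x + z)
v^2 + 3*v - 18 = (v - 3)*(v + 6)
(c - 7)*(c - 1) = c^2 - 8*c + 7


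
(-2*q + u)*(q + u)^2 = -2*q^3 - 3*q^2*u + u^3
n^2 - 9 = (n - 3)*(n + 3)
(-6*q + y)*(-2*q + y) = 12*q^2 - 8*q*y + y^2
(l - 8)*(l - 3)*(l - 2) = l^3 - 13*l^2 + 46*l - 48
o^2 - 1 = (o - 1)*(o + 1)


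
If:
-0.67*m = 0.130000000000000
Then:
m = -0.19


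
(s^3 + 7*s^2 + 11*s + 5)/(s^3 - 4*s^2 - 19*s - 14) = (s^2 + 6*s + 5)/(s^2 - 5*s - 14)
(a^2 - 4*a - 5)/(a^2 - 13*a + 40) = (a + 1)/(a - 8)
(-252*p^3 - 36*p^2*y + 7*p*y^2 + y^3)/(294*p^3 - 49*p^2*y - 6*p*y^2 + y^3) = (6*p + y)/(-7*p + y)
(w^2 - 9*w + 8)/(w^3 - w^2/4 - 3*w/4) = 4*(w - 8)/(w*(4*w + 3))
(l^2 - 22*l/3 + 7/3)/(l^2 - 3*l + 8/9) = 3*(l - 7)/(3*l - 8)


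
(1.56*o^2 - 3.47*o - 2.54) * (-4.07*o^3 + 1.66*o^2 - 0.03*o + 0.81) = -6.3492*o^5 + 16.7125*o^4 + 4.5308*o^3 - 2.8487*o^2 - 2.7345*o - 2.0574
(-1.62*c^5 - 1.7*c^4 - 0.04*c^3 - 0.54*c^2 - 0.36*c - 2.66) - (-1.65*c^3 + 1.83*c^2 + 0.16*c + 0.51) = -1.62*c^5 - 1.7*c^4 + 1.61*c^3 - 2.37*c^2 - 0.52*c - 3.17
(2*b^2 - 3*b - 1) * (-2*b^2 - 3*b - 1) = -4*b^4 + 9*b^2 + 6*b + 1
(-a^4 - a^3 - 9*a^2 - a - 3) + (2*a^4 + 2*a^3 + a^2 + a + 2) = a^4 + a^3 - 8*a^2 - 1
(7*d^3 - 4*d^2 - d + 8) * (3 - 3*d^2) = -21*d^5 + 12*d^4 + 24*d^3 - 36*d^2 - 3*d + 24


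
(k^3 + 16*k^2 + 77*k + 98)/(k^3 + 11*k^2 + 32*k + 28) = (k + 7)/(k + 2)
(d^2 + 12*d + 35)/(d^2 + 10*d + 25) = (d + 7)/(d + 5)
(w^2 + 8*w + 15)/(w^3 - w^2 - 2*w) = (w^2 + 8*w + 15)/(w*(w^2 - w - 2))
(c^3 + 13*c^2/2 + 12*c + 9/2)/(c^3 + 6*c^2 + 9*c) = (c + 1/2)/c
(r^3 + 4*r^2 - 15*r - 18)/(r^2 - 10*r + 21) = (r^2 + 7*r + 6)/(r - 7)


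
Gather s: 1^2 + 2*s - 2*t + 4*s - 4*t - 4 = 6*s - 6*t - 3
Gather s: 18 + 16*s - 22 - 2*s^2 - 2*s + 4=-2*s^2 + 14*s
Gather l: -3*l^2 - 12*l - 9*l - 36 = -3*l^2 - 21*l - 36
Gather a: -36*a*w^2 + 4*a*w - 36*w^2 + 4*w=a*(-36*w^2 + 4*w) - 36*w^2 + 4*w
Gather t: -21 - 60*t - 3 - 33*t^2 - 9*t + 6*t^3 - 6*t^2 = 6*t^3 - 39*t^2 - 69*t - 24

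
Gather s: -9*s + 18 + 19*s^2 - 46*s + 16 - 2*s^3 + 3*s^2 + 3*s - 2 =-2*s^3 + 22*s^2 - 52*s + 32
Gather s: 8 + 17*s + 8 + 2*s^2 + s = 2*s^2 + 18*s + 16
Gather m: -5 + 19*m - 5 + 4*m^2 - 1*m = 4*m^2 + 18*m - 10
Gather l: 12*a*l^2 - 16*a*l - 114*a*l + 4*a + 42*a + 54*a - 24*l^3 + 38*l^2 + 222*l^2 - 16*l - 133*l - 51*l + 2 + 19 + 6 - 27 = 100*a - 24*l^3 + l^2*(12*a + 260) + l*(-130*a - 200)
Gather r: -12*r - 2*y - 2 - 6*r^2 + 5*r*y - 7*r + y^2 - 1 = -6*r^2 + r*(5*y - 19) + y^2 - 2*y - 3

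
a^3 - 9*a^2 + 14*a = a*(a - 7)*(a - 2)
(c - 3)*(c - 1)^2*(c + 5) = c^4 - 18*c^2 + 32*c - 15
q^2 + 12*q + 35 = (q + 5)*(q + 7)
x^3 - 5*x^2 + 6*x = x*(x - 3)*(x - 2)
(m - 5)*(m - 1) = m^2 - 6*m + 5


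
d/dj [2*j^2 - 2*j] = 4*j - 2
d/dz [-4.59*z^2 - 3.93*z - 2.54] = -9.18*z - 3.93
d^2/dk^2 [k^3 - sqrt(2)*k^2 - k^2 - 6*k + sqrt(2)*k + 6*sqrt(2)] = 6*k - 2*sqrt(2) - 2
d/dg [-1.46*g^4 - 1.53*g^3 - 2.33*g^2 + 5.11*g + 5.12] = -5.84*g^3 - 4.59*g^2 - 4.66*g + 5.11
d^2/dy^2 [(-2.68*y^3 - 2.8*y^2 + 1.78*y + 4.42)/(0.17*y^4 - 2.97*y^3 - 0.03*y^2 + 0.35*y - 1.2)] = (-0.154904*y^9 - 0.485520000000008*y^8 + 9.01761600000015*y^7 - 58.540376*y^6 - 0.634236000000101*y^5 + 551.216748*y^4 + 157.505696*y^3 - 85.492152*y^2 - 118.33542*y - 5.80414)/(0.004913*y^12 - 0.257499*y^11 + 4.496058*y^10 - 26.076846*y^9 - 1.957752*y^8 + 12.878496*y^7 - 31.468962*y^6 - 2.16045*y^5 + 8.204535*y^4 - 12.711925*y^3 - 0.5706*y^2 + 1.512*y - 1.728)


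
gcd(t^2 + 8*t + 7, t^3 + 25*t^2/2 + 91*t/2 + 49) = t + 7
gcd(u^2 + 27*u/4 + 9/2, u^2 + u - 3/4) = 1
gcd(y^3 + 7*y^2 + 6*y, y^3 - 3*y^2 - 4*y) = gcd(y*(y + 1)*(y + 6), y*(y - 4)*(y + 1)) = y^2 + y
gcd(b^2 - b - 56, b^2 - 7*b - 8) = b - 8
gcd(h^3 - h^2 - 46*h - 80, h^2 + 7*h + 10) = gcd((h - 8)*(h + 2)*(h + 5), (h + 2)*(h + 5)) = h^2 + 7*h + 10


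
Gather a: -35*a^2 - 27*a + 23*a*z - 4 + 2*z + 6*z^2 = -35*a^2 + a*(23*z - 27) + 6*z^2 + 2*z - 4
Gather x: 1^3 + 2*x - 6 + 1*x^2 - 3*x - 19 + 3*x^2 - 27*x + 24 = 4*x^2 - 28*x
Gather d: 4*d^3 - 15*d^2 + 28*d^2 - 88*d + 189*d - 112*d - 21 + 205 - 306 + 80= 4*d^3 + 13*d^2 - 11*d - 42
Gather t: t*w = t*w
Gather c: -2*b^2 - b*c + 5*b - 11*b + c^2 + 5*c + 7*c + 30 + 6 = -2*b^2 - 6*b + c^2 + c*(12 - b) + 36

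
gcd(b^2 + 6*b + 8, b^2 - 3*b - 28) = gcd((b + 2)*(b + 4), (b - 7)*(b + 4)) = b + 4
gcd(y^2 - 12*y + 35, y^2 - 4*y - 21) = y - 7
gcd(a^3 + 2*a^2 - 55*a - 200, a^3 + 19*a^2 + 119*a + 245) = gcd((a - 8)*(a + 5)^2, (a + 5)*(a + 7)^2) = a + 5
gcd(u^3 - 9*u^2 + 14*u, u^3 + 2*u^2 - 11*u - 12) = 1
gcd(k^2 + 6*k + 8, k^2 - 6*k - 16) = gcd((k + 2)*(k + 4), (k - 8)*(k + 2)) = k + 2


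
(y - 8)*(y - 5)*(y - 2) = y^3 - 15*y^2 + 66*y - 80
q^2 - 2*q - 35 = (q - 7)*(q + 5)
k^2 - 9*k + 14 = (k - 7)*(k - 2)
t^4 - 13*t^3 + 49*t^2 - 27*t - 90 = (t - 6)*(t - 5)*(t - 3)*(t + 1)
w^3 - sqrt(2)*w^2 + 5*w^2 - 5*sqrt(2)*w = w*(w + 5)*(w - sqrt(2))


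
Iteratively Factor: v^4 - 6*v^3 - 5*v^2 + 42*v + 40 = (v - 4)*(v^3 - 2*v^2 - 13*v - 10) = (v - 5)*(v - 4)*(v^2 + 3*v + 2) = (v - 5)*(v - 4)*(v + 2)*(v + 1)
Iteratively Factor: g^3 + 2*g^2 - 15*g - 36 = (g + 3)*(g^2 - g - 12) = (g - 4)*(g + 3)*(g + 3)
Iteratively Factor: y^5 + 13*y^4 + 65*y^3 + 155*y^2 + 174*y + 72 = (y + 4)*(y^4 + 9*y^3 + 29*y^2 + 39*y + 18) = (y + 3)*(y + 4)*(y^3 + 6*y^2 + 11*y + 6) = (y + 1)*(y + 3)*(y + 4)*(y^2 + 5*y + 6) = (y + 1)*(y + 3)^2*(y + 4)*(y + 2)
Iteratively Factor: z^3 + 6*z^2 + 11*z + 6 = (z + 2)*(z^2 + 4*z + 3) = (z + 1)*(z + 2)*(z + 3)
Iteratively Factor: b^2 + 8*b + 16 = (b + 4)*(b + 4)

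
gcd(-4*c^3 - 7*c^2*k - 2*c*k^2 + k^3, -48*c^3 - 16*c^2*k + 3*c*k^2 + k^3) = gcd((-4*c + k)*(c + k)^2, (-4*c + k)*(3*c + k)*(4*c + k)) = 4*c - k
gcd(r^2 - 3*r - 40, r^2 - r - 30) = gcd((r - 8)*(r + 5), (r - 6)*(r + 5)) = r + 5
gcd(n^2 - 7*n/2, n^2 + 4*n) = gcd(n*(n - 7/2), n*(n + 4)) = n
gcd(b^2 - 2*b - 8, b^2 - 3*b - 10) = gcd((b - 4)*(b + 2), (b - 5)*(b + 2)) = b + 2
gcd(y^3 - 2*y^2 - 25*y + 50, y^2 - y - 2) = y - 2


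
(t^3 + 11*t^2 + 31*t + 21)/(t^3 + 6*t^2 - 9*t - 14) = (t + 3)/(t - 2)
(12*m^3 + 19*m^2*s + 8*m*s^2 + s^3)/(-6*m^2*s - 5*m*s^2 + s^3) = (12*m^2 + 7*m*s + s^2)/(s*(-6*m + s))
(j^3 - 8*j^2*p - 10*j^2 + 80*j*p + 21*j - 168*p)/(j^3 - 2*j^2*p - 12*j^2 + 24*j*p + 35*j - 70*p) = (-j^2 + 8*j*p + 3*j - 24*p)/(-j^2 + 2*j*p + 5*j - 10*p)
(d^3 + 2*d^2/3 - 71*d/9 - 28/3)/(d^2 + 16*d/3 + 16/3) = (d^2 - 2*d/3 - 7)/(d + 4)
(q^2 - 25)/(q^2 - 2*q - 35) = (q - 5)/(q - 7)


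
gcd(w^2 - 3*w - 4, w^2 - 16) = w - 4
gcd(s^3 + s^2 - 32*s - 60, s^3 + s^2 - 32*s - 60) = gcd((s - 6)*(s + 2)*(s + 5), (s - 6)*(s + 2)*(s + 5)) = s^3 + s^2 - 32*s - 60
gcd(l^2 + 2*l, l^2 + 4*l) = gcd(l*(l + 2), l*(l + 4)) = l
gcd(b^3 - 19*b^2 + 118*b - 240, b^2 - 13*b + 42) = b - 6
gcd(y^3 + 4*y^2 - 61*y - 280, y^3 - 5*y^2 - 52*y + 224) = y^2 - y - 56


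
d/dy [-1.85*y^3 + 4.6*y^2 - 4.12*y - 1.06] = -5.55*y^2 + 9.2*y - 4.12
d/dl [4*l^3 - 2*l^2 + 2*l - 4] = 12*l^2 - 4*l + 2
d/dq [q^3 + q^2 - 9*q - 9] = 3*q^2 + 2*q - 9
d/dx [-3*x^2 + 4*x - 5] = 4 - 6*x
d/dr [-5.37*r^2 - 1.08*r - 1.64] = -10.74*r - 1.08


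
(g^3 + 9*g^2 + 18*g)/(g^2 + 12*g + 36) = g*(g + 3)/(g + 6)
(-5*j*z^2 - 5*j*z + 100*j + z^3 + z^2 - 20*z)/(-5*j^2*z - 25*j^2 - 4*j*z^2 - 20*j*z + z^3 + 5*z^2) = (z - 4)/(j + z)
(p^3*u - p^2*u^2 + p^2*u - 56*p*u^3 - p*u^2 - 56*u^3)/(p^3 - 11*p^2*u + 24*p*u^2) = u*(p^2 + 7*p*u + p + 7*u)/(p*(p - 3*u))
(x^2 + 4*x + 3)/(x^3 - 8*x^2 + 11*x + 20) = (x + 3)/(x^2 - 9*x + 20)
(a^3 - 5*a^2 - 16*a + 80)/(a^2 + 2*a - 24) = (a^2 - a - 20)/(a + 6)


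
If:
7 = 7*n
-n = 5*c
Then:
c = -1/5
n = 1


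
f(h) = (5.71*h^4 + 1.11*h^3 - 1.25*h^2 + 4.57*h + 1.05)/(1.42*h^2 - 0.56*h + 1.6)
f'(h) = (0.56 - 2.84*h)*(5.71*h^4 + 1.11*h^3 - 1.25*h^2 + 4.57*h + 1.05)/(1.42*h^2 - 0.56*h + 1.6)^2 + (22.84*h^3 + 3.33*h^2 - 2.5*h + 4.57)/(1.42*h^2 - 0.56*h + 1.6) = (16.2164*h^5 - 8.0166*h^4 + 35.3008*h^3 - 0.461399999999999*h^2 - 6.982*h + 7.9)/(2.0164*h^4 - 1.5904*h^3 + 4.8576*h^2 - 1.792*h + 2.56)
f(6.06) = 157.50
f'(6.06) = 51.08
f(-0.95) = -0.21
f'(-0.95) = -3.02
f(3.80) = 62.67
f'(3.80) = 32.80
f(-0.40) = -0.44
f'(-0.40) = 1.90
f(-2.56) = 16.84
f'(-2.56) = -17.71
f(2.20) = 20.80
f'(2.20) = 19.34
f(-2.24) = 11.61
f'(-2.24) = -14.98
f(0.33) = 1.61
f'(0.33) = 2.75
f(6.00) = 154.44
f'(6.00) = 50.60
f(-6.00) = 126.41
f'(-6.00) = -45.81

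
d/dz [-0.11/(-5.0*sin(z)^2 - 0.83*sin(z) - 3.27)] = -(1.1*sin(z) + 0.0913)*cos(z)/(5.0*sin(z)^2 + 0.83*sin(z) + 3.27)^2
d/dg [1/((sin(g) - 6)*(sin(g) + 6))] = -sin(2*g)/((sin(g) - 6)^2*(sin(g) + 6)^2)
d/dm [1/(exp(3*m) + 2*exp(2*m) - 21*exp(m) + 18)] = (-3*exp(2*m) - 4*exp(m) + 21)*exp(m)/(exp(3*m) + 2*exp(2*m) - 21*exp(m) + 18)^2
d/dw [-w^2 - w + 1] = -2*w - 1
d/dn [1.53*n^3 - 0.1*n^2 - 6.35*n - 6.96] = 4.59*n^2 - 0.2*n - 6.35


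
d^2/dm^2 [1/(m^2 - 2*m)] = 2*(-m*(m - 2) + 4*(m - 1)^2)/(m^3*(m - 2)^3)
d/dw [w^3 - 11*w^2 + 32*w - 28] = 3*w^2 - 22*w + 32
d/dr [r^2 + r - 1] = 2*r + 1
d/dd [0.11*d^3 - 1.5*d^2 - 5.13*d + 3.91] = 0.33*d^2 - 3.0*d - 5.13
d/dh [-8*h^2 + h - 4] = 1 - 16*h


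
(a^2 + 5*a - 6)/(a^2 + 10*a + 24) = (a - 1)/(a + 4)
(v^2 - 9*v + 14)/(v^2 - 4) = (v - 7)/(v + 2)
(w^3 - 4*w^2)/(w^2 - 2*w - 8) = w^2/(w + 2)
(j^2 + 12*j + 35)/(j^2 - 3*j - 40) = (j + 7)/(j - 8)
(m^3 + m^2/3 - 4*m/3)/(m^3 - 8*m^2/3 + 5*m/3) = (3*m + 4)/(3*m - 5)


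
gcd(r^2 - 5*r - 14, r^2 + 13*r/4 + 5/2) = r + 2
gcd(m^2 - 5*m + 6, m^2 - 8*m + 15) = m - 3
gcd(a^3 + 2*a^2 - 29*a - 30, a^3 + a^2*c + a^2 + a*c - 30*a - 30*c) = a^2 + a - 30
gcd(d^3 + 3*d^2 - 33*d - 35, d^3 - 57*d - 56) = d^2 + 8*d + 7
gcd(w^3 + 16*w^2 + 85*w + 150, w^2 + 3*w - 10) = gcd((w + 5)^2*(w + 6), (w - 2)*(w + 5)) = w + 5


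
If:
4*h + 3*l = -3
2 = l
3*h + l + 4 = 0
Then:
No Solution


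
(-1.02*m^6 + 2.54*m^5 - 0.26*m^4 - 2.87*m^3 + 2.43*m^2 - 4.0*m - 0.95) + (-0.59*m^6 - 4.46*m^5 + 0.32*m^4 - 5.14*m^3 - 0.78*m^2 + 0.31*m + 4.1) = -1.61*m^6 - 1.92*m^5 + 0.06*m^4 - 8.01*m^3 + 1.65*m^2 - 3.69*m + 3.15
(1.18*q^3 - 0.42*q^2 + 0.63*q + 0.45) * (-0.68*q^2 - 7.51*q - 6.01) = -0.8024*q^5 - 8.5762*q^4 - 4.366*q^3 - 2.5131*q^2 - 7.1658*q - 2.7045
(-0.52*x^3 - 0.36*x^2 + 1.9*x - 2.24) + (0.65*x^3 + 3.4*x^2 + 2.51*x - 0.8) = 0.13*x^3 + 3.04*x^2 + 4.41*x - 3.04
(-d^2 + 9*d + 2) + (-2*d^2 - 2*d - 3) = -3*d^2 + 7*d - 1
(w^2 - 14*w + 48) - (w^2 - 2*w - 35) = 83 - 12*w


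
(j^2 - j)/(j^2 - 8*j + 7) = j/(j - 7)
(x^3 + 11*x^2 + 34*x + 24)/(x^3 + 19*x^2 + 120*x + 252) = (x^2 + 5*x + 4)/(x^2 + 13*x + 42)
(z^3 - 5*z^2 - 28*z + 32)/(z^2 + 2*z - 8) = (z^2 - 9*z + 8)/(z - 2)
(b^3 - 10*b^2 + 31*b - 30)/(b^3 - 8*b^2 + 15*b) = (b - 2)/b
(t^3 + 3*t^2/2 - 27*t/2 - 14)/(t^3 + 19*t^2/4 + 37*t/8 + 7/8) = 4*(2*t^2 + t - 28)/(8*t^2 + 30*t + 7)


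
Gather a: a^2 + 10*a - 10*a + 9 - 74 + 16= a^2 - 49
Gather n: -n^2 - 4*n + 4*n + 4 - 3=1 - n^2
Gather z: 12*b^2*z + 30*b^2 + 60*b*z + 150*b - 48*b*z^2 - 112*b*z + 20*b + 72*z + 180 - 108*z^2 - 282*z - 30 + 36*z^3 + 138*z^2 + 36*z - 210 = 30*b^2 + 170*b + 36*z^3 + z^2*(30 - 48*b) + z*(12*b^2 - 52*b - 174) - 60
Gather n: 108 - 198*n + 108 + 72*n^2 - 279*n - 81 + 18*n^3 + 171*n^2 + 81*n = 18*n^3 + 243*n^2 - 396*n + 135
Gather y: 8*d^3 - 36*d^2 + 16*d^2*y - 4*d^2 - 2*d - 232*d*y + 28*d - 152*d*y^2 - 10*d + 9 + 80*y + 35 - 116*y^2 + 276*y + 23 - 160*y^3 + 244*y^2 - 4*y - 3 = 8*d^3 - 40*d^2 + 16*d - 160*y^3 + y^2*(128 - 152*d) + y*(16*d^2 - 232*d + 352) + 64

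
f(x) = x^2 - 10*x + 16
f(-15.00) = 391.00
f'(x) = 2*x - 10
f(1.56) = 2.83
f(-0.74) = 23.95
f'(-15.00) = -40.00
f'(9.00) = 8.00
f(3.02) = -5.08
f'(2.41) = -5.18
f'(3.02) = -3.96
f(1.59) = 2.63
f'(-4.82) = -19.64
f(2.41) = -2.29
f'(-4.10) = -18.20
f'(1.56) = -6.88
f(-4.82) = 87.43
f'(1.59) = -6.82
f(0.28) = 13.28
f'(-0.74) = -11.48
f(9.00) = 7.00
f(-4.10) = 73.81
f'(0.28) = -9.44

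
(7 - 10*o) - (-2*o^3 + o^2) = 2*o^3 - o^2 - 10*o + 7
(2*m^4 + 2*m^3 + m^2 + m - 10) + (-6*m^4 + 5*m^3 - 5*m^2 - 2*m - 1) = -4*m^4 + 7*m^3 - 4*m^2 - m - 11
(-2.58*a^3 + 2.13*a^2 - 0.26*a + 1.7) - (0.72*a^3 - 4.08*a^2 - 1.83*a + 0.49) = -3.3*a^3 + 6.21*a^2 + 1.57*a + 1.21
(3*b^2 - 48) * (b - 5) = 3*b^3 - 15*b^2 - 48*b + 240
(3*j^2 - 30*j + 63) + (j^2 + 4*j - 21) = 4*j^2 - 26*j + 42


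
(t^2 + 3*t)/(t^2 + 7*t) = (t + 3)/(t + 7)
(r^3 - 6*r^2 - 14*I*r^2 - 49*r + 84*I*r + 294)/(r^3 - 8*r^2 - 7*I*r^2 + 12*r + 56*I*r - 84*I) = (r - 7*I)/(r - 2)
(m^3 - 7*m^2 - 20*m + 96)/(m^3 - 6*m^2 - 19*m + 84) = (m - 8)/(m - 7)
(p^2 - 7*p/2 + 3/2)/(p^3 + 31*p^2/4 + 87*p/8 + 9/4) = 4*(2*p^2 - 7*p + 3)/(8*p^3 + 62*p^2 + 87*p + 18)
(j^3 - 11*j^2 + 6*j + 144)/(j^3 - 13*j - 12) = (j^2 - 14*j + 48)/(j^2 - 3*j - 4)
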